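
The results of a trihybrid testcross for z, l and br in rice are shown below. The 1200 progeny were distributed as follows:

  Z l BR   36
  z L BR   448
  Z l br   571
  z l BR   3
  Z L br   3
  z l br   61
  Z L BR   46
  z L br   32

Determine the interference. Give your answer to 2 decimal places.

0.14

The two most frequent reciprocal classes, z L BR and Z l br, are the parental types, so the F1 was z L BR / Z l br.
The two rarest classes, z l BR and Z L br, are the double crossovers. Comparing them with the parentals, only the l allele has switched, so l is the middle locus and the order is br – l – z.
br–l: (68 + 6)/1200 = 0.0617; l–z: (107 + 6)/1200 = 0.0942.
Expected DCO frequency = 0.0617 × 0.0942 ≈ 0.00581; observed = 6/1200 ≈ 0.00500.
Coefficient of coincidence = 0.00500/0.00581 ≈ 0.86; interference = 1 − 0.86 = 0.14.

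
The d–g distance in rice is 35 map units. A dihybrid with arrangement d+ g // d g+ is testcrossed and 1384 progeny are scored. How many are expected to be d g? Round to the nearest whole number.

242

A map distance of 35 map units corresponds to a recombination frequency of 0.350.
The F1 is d+ g / d g+, so d g is a recombinant gamete class with expected frequency r/2 = 0.350/2 = 0.1750.
Expected number = 0.1750 × 1384 = 242.20 ≈ 242.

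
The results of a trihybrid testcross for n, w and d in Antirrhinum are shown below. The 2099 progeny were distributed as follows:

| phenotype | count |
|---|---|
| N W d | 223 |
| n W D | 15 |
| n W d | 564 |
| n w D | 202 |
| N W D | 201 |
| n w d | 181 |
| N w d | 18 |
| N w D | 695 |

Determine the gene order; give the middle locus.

The two most frequent reciprocal classes, N w D and n W d, are the parental types, so the F1 was N w D / n W d.
The two rarest classes, N w d and n W D, are the double crossovers. Comparing them with the parentals, only the d allele has switched, so d is the middle locus and the order is w – d – n.

d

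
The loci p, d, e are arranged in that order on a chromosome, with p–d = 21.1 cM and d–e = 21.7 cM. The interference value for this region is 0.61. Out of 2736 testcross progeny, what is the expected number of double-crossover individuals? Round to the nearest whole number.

Map distances give recombination frequencies of 0.211 and 0.217 for the two intervals.
With interference 0.61 (so coincidence = 0.39), expected double-crossover frequency = 0.211 × 0.217 × 0.39 = 0.01786.
Expected number = 0.01786 × 2736 = 48.86 ≈ 49.

49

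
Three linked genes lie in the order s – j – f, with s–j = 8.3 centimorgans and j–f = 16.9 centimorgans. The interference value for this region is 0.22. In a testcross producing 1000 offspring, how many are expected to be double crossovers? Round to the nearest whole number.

11

Map distances give recombination frequencies of 0.083 and 0.169 for the two intervals.
With interference 0.22 (so coincidence = 0.78), expected double-crossover frequency = 0.083 × 0.169 × 0.78 = 0.01094.
Expected number = 0.01094 × 1000 = 10.94 ≈ 11.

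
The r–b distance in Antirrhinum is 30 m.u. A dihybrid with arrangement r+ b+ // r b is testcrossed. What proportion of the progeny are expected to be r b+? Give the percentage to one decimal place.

15.0%

A map distance of 30 m.u. corresponds to a recombination frequency of 0.300.
The F1 is r+ b+ / r b, so r b+ is a recombinant gamete class with expected frequency r/2 = 0.300/2 = 0.1500.
That is 0.1500 = 15.0% of the progeny.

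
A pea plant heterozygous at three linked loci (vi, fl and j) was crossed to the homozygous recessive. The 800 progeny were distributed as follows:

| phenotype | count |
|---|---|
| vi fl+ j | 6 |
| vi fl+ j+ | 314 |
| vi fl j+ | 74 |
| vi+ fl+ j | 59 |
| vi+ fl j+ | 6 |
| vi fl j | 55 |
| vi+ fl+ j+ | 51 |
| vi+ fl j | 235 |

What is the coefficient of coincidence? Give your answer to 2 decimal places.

0.56

The two most frequent reciprocal classes, vi+ fl j and vi fl+ j+, are the parental types, so the F1 was vi+ fl j / vi fl+ j+.
The two rarest classes, vi+ fl j+ and vi fl+ j, are the double crossovers. Comparing them with the parentals, only the j allele has switched, so j is the middle locus and the order is fl – j – vi.
fl–j: (133 + 12)/800 = 0.1812; j–vi: (106 + 12)/800 = 0.1475.
Expected DCO frequency = 0.1812 × 0.1475 ≈ 0.02673; observed = 12/800 ≈ 0.01500.
Coefficient of coincidence = 0.01500/0.02673 ≈ 0.56.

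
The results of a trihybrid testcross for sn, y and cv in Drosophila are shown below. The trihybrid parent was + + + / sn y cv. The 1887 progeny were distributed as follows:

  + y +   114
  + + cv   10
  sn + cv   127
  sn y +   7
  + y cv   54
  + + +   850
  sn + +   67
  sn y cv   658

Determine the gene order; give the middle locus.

cv

The two rarest classes, + + cv and sn y +, are the double crossovers. Comparing them with the parentals, only the cv allele has switched, so cv is the middle locus and the order is y – cv – sn.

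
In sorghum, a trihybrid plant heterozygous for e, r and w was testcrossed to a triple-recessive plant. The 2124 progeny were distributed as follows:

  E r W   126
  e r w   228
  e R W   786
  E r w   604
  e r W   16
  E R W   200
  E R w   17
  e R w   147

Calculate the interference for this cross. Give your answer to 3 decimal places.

The two most frequent reciprocal classes, E r w and e R W, are the parental types, so the F1 was E r w / e R W.
The two rarest classes, E R w and e r W, are the double crossovers. Comparing them with the parentals, only the r allele has switched, so r is the middle locus and the order is w – r – e.
w–r: (273 + 33)/2124 = 0.1441; r–e: (428 + 33)/2124 = 0.2170.
Expected DCO frequency = 0.1441 × 0.2170 ≈ 0.03127; observed = 33/2124 ≈ 0.01554.
Coefficient of coincidence = 0.01554/0.03127 ≈ 0.497; interference = 1 − 0.497 = 0.503.

0.503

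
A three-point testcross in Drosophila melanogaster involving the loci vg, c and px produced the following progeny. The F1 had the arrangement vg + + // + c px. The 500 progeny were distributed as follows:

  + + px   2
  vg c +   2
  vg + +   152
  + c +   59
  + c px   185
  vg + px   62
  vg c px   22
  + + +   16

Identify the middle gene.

The two rarest classes, vg c + and + + px, are the double crossovers. Comparing them with the parentals, only the c allele has switched, so c is the middle locus and the order is vg – c – px.

c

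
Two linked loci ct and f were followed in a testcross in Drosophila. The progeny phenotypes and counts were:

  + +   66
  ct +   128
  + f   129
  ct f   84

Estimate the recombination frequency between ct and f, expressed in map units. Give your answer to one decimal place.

36.9 map units

The two most frequent classes, + f (129) and ct + (128), are the parental types, so the F1 was + f / ct +.
The recombinant classes are + + and ct f: 66 + 84 = 150.
Recombination frequency = 150/407 = 0.3686 ≈ 36.9%, i.e. 36.9 map units.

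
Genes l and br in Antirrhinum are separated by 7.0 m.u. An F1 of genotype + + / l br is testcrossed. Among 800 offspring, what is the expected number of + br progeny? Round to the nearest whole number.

A map distance of 7.0 m.u. corresponds to a recombination frequency of 0.070.
The F1 is + + / l br, so + br is a recombinant gamete class with expected frequency r/2 = 0.070/2 = 0.0350.
Expected number = 0.0350 × 800 = 28.00 ≈ 28.

28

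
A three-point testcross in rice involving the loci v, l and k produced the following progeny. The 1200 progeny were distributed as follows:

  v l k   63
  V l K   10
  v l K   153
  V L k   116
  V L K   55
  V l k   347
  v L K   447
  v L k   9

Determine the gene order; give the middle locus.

k

The two most frequent reciprocal classes, v L K and V l k, are the parental types, so the F1 was v L K / V l k.
The two rarest classes, v L k and V l K, are the double crossovers. Comparing them with the parentals, only the k allele has switched, so k is the middle locus and the order is v – k – l.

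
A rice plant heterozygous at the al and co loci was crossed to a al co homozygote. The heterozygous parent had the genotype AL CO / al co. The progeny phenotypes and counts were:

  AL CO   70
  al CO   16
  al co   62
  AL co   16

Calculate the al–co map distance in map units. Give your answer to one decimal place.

19.5 map units

The recombinant classes are AL co and al CO: 16 + 16 = 32.
Recombination frequency = 32/164 = 0.1951 ≈ 19.5%, i.e. 19.5 map units.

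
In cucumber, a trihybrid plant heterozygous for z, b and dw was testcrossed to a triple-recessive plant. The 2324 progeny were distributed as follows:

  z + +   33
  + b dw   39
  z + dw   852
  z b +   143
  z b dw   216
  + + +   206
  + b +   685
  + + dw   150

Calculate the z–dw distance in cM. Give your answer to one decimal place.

The two most frequent reciprocal classes, + b + and z + dw, are the parental types, so the F1 was + b + / z + dw.
The two rarest classes, + b dw and z + +, are the double crossovers. Comparing them with the parentals, only the dw allele has switched, so dw is the middle locus and the order is z – dw – b.
Crossovers in the z–dw interval produce the single-crossover classes z b + and + + dw (143 + 150 = 293) plus the double crossovers (72).
RF(z–dw) = (293 + 72) / 2324 = 365/2324 = 0.1571 → 15.7 cM.

15.7 cM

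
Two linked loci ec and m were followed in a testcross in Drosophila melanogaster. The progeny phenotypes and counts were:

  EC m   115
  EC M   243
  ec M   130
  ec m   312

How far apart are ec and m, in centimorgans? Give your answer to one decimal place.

The two most frequent classes, EC M (243) and ec m (312), are the parental types, so the F1 was EC M / ec m.
The recombinant classes are EC m and ec M: 115 + 130 = 245.
Recombination frequency = 245/800 = 0.3063 ≈ 30.6%, i.e. 30.6 centimorgans.

30.6 centimorgans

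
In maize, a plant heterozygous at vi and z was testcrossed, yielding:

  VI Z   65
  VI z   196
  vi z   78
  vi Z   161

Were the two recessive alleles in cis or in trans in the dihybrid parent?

The two most frequent classes are VI z (196) and vi Z (161); these are the parental (non-recombinant) types.
So the F1 carried VI z on one chromosome and vi Z on the other — the recessive alleles are on opposite chromosomes (trans / repulsion).

trans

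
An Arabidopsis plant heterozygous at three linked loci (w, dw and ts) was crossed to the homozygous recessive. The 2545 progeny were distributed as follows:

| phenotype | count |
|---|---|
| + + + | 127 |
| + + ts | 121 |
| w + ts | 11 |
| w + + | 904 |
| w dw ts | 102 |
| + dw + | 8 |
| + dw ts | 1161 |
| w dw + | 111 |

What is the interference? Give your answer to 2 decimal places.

0.22

The two most frequent reciprocal classes, w + + and + dw ts, are the parental types, so the F1 was w + + / + dw ts.
The two rarest classes, w + ts and + dw +, are the double crossovers. Comparing them with the parentals, only the ts allele has switched, so ts is the middle locus and the order is w – ts – dw.
w–ts: (229 + 19)/2545 = 0.0974; ts–dw: (232 + 19)/2545 = 0.0986.
Expected DCO frequency = 0.0974 × 0.0986 ≈ 0.00960; observed = 19/2545 ≈ 0.00747.
Coefficient of coincidence = 0.00747/0.00960 ≈ 0.78; interference = 1 − 0.78 = 0.22.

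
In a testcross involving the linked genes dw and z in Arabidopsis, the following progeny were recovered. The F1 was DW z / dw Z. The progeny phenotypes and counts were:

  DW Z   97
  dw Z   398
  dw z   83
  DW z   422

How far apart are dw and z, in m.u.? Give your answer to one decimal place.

18.0 m.u.

The recombinant classes are DW Z and dw z: 97 + 83 = 180.
Recombination frequency = 180/1000 = 0.1800 ≈ 18.0%, i.e. 18.0 m.u.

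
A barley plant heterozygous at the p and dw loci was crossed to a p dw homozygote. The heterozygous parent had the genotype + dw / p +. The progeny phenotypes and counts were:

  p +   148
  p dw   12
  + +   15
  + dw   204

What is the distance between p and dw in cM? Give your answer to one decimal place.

The recombinant classes are + + and p dw: 15 + 12 = 27.
Recombination frequency = 27/379 = 0.0712 ≈ 7.1%, i.e. 7.1 cM.

7.1 cM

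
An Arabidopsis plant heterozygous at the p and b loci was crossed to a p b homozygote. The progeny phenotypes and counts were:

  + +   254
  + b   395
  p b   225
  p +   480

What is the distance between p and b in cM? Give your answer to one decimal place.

35.4 cM

The two most frequent classes, + b (395) and p + (480), are the parental types, so the F1 was + b / p +.
The recombinant classes are + + and p b: 254 + 225 = 479.
Recombination frequency = 479/1354 = 0.3538 ≈ 35.4%, i.e. 35.4 cM.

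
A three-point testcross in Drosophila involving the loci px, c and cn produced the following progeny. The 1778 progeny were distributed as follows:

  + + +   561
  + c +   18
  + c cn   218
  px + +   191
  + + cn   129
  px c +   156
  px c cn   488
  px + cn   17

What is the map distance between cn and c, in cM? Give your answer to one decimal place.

The two most frequent reciprocal classes, + + + and px c cn, are the parental types, so the F1 was + + + / px c cn.
The two rarest classes, + c + and px + cn, are the double crossovers. Comparing them with the parentals, only the c allele has switched, so c is the middle locus and the order is px – c – cn.
Crossovers in the c–cn interval produce the single-crossover classes + + cn and px c + (129 + 156 = 285) plus the double crossovers (35).
RF(c–cn) = (285 + 35) / 1778 = 320/1778 = 0.1800 → 18.0 cM.

18.0 cM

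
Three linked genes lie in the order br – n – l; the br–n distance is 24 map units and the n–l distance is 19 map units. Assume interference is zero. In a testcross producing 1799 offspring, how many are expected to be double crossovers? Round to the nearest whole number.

82

Map distances give recombination frequencies of 0.240 and 0.190 for the two intervals.
With no interference, expected double-crossover frequency = 0.240 × 0.190 = 0.04560.
Expected number = 0.04560 × 1799 = 82.03 ≈ 82.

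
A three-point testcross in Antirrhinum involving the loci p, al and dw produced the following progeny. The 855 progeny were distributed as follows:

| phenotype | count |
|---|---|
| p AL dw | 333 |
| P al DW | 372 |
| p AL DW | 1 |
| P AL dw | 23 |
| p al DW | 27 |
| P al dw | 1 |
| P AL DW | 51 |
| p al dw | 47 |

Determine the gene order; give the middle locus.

The two most frequent reciprocal classes, p AL dw and P al DW, are the parental types, so the F1 was p AL dw / P al DW.
The two rarest classes, p AL DW and P al dw, are the double crossovers. Comparing them with the parentals, only the dw allele has switched, so dw is the middle locus and the order is p – dw – al.

dw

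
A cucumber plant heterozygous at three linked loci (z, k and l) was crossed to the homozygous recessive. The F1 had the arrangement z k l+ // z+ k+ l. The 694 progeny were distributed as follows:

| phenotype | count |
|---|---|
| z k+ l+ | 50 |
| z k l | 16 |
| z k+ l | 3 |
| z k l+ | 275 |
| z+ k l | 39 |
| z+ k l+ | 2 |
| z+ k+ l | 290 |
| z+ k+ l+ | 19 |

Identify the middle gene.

z

The two rarest classes, z+ k l+ and z k+ l, are the double crossovers. Comparing them with the parentals, only the z allele has switched, so z is the middle locus and the order is k – z – l.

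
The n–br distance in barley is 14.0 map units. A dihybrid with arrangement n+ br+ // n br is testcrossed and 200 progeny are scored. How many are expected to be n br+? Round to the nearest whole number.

A map distance of 14.0 map units corresponds to a recombination frequency of 0.140.
The F1 is n+ br+ / n br, so n br+ is a recombinant gamete class with expected frequency r/2 = 0.140/2 = 0.0700.
Expected number = 0.0700 × 200 = 14.00 ≈ 14.

14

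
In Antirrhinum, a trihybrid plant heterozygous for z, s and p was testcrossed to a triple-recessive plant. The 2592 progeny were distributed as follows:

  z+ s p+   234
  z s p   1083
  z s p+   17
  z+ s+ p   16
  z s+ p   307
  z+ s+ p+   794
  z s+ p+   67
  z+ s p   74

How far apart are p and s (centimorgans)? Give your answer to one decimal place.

22.1 centimorgans

The two most frequent reciprocal classes, z s p and z+ s+ p+, are the parental types, so the F1 was z s p / z+ s+ p+.
The two rarest classes, z s p+ and z+ s+ p, are the double crossovers. Comparing them with the parentals, only the p allele has switched, so p is the middle locus and the order is s – p – z.
Crossovers in the s–p interval produce the single-crossover classes z s+ p and z+ s p+ (307 + 234 = 541) plus the double crossovers (33).
RF(s–p) = (541 + 33) / 2592 = 574/2592 = 0.2215 → 22.1 centimorgans.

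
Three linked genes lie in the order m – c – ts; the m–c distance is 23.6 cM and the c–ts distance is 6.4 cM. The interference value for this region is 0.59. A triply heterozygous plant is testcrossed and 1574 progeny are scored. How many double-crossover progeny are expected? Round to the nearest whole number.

Map distances give recombination frequencies of 0.236 and 0.064 for the two intervals.
With interference 0.59 (so coincidence = 0.41), expected double-crossover frequency = 0.236 × 0.064 × 0.41 = 0.00619.
Expected number = 0.00619 × 1574 = 9.75 ≈ 10.

10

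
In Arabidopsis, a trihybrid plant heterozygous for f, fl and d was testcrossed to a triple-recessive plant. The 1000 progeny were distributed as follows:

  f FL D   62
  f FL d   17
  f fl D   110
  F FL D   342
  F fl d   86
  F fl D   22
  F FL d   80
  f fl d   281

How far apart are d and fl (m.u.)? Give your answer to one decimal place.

22.9 m.u.

The two most frequent reciprocal classes, f fl d and F FL D, are the parental types, so the F1 was f fl d / F FL D.
The two rarest classes, f FL d and F fl D, are the double crossovers. Comparing them with the parentals, only the fl allele has switched, so fl is the middle locus and the order is f – fl – d.
Crossovers in the fl–d interval produce the single-crossover classes f fl D and F FL d (110 + 80 = 190) plus the double crossovers (39).
RF(fl–d) = (190 + 39) / 1000 = 229/1000 = 0.2290 → 22.9 m.u.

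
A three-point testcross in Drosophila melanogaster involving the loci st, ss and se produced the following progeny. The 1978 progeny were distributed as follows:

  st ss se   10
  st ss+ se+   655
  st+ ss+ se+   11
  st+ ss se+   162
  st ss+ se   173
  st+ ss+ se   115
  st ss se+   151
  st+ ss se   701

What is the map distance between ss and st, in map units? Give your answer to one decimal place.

The two most frequent reciprocal classes, st ss+ se+ and st+ ss se, are the parental types, so the F1 was st ss+ se+ / st+ ss se.
The two rarest classes, st+ ss+ se+ and st ss se, are the double crossovers. Comparing them with the parentals, only the st allele has switched, so st is the middle locus and the order is se – st – ss.
Crossovers in the st–ss interval produce the single-crossover classes st ss se+ and st+ ss+ se (151 + 115 = 266) plus the double crossovers (21).
RF(st–ss) = (266 + 21) / 1978 = 287/1978 = 0.1451 → 14.5 map units.

14.5 map units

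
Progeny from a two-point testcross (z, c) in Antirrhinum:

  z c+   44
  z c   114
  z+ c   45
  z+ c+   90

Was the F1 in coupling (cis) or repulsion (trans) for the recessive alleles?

cis

The two most frequent classes are z+ c+ (90) and z c (114); these are the parental (non-recombinant) types.
So the F1 carried z+ c+ on one chromosome and z c on the other — the recessive alleles are on the same chromosome (cis / coupling).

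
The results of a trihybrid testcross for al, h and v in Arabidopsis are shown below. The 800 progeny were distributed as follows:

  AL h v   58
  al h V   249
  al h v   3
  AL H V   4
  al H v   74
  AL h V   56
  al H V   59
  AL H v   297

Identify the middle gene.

The two most frequent reciprocal classes, AL H v and al h V, are the parental types, so the F1 was AL H v / al h V.
The two rarest classes, AL H V and al h v, are the double crossovers. Comparing them with the parentals, only the v allele has switched, so v is the middle locus and the order is al – v – h.

v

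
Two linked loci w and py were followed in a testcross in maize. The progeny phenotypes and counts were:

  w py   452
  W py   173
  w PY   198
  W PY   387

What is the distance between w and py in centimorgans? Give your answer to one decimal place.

The two most frequent classes, W PY (387) and w py (452), are the parental types, so the F1 was W PY / w py.
The recombinant classes are W py and w PY: 173 + 198 = 371.
Recombination frequency = 371/1210 = 0.3066 ≈ 30.7%, i.e. 30.7 centimorgans.

30.7 centimorgans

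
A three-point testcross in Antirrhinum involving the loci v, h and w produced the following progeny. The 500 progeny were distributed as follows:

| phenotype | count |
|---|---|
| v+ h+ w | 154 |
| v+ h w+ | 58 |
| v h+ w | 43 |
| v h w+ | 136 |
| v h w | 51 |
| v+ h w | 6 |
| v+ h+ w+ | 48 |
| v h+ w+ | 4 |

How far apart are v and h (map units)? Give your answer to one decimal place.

The two most frequent reciprocal classes, v+ h+ w and v h w+, are the parental types, so the F1 was v+ h+ w / v h w+.
The two rarest classes, v+ h w and v h+ w+, are the double crossovers. Comparing them with the parentals, only the h allele has switched, so h is the middle locus and the order is w – h – v.
Crossovers in the h–v interval produce the single-crossover classes v h+ w and v+ h w+ (43 + 58 = 101) plus the double crossovers (10).
RF(h–v) = (101 + 10) / 500 = 111/500 = 0.2220 → 22.2 map units.

22.2 map units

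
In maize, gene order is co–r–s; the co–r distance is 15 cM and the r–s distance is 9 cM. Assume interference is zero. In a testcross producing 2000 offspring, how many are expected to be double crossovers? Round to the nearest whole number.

Map distances give recombination frequencies of 0.150 and 0.090 for the two intervals.
With no interference, expected double-crossover frequency = 0.150 × 0.090 = 0.01350.
Expected number = 0.01350 × 2000 = 27.00 ≈ 27.

27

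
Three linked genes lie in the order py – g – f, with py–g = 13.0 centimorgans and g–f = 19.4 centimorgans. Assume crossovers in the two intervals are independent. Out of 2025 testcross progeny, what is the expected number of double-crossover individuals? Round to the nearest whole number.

51

Map distances give recombination frequencies of 0.130 and 0.194 for the two intervals.
With no interference, expected double-crossover frequency = 0.130 × 0.194 = 0.02522.
Expected number = 0.02522 × 2025 = 51.07 ≈ 51.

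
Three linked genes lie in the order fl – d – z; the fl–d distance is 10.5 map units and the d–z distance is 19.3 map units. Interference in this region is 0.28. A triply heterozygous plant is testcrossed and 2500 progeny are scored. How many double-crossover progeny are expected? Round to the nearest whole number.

36

Map distances give recombination frequencies of 0.105 and 0.193 for the two intervals.
With interference 0.28 (so coincidence = 0.72), expected double-crossover frequency = 0.105 × 0.193 × 0.72 = 0.01459.
Expected number = 0.01459 × 2500 = 36.48 ≈ 36.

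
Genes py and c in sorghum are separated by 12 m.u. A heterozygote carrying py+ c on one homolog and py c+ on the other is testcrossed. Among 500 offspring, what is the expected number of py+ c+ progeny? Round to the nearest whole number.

30

A map distance of 12 m.u. corresponds to a recombination frequency of 0.120.
The F1 is py+ c / py c+, so py+ c+ is a recombinant gamete class with expected frequency r/2 = 0.120/2 = 0.0600.
Expected number = 0.0600 × 500 = 30.00 ≈ 30.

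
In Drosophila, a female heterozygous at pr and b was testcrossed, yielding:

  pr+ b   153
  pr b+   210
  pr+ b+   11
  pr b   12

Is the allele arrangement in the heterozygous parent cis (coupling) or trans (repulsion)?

The two most frequent classes are pr+ b (153) and pr b+ (210); these are the parental (non-recombinant) types.
So the F1 carried pr+ b on one chromosome and pr b+ on the other — the recessive alleles are on opposite chromosomes (trans / repulsion).

trans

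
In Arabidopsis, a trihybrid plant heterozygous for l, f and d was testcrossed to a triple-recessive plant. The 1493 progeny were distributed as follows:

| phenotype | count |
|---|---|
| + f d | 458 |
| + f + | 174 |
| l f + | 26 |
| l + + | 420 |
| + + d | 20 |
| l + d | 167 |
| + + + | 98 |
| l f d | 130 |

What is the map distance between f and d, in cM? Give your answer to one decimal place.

The two most frequent reciprocal classes, l + + and + f d, are the parental types, so the F1 was l + + / + f d.
The two rarest classes, l f + and + + d, are the double crossovers. Comparing them with the parentals, only the f allele has switched, so f is the middle locus and the order is d – f – l.
Crossovers in the d–f interval produce the single-crossover classes l + d and + f + (167 + 174 = 341) plus the double crossovers (46).
RF(d–f) = (341 + 46) / 1493 = 387/1493 = 0.2592 → 25.9 cM.

25.9 cM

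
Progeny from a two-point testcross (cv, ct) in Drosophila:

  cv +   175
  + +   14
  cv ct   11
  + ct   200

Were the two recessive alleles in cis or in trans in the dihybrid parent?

The two most frequent classes are + ct (200) and cv + (175); these are the parental (non-recombinant) types.
So the F1 carried + ct on one chromosome and cv + on the other — the recessive alleles are on opposite chromosomes (trans / repulsion).

trans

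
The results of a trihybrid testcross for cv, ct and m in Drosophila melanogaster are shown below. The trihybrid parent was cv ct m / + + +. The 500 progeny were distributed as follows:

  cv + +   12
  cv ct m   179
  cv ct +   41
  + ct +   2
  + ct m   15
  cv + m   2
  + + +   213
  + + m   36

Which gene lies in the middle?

The two rarest classes, cv + m and + ct +, are the double crossovers. Comparing them with the parentals, only the ct allele has switched, so ct is the middle locus and the order is cv – ct – m.

ct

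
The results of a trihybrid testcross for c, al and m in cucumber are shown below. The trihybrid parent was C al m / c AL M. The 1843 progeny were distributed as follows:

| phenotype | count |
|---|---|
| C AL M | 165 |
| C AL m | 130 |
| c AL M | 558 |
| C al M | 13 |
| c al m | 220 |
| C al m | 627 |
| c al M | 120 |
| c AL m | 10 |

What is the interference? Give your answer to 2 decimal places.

0.62

The two rarest classes, C al M and c AL m, are the double crossovers. Comparing them with the parentals, only the m allele has switched, so m is the middle locus and the order is c – m – al.
c–m: (385 + 23)/1843 = 0.2214; m–al: (250 + 23)/1843 = 0.1481.
Expected DCO frequency = 0.2214 × 0.1481 ≈ 0.03279; observed = 23/1843 ≈ 0.01248.
Coefficient of coincidence = 0.01248/0.03279 ≈ 0.38; interference = 1 − 0.38 = 0.62.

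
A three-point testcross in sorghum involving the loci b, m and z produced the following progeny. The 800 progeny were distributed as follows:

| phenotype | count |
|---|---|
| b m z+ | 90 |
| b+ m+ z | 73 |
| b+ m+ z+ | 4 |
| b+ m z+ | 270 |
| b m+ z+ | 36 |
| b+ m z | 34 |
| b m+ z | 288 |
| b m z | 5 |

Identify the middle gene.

m

The two most frequent reciprocal classes, b m+ z and b+ m z+, are the parental types, so the F1 was b m+ z / b+ m z+.
The two rarest classes, b m z and b+ m+ z+, are the double crossovers. Comparing them with the parentals, only the m allele has switched, so m is the middle locus and the order is z – m – b.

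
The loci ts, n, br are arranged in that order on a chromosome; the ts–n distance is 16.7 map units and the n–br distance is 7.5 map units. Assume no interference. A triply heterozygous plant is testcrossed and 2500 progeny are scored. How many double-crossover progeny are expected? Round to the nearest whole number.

31

Map distances give recombination frequencies of 0.167 and 0.075 for the two intervals.
With no interference, expected double-crossover frequency = 0.167 × 0.075 = 0.01252.
Expected number = 0.01252 × 2500 = 31.31 ≈ 31.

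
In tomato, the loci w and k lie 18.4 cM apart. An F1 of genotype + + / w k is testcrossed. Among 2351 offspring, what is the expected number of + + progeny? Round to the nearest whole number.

959

A map distance of 18.4 cM corresponds to a recombination frequency of 0.184.
The F1 is + + / w k, so + + is a parental gamete class with expected frequency (1 − r)/2 = 0.816/2 = 0.4080.
Expected number = 0.4080 × 2351 = 959.21 ≈ 959.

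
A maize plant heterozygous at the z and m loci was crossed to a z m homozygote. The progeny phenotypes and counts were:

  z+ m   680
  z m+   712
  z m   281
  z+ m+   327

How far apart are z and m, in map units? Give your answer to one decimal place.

The two most frequent classes, z+ m (680) and z m+ (712), are the parental types, so the F1 was z+ m / z m+.
The recombinant classes are z+ m+ and z m: 327 + 281 = 608.
Recombination frequency = 608/2000 = 0.3040 ≈ 30.4%, i.e. 30.4 map units.

30.4 map units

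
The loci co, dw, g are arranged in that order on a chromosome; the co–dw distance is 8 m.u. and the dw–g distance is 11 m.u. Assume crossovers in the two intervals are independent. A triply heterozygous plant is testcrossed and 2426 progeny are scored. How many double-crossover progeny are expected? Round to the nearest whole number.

21

Map distances give recombination frequencies of 0.080 and 0.110 for the two intervals.
With no interference, expected double-crossover frequency = 0.080 × 0.110 = 0.00880.
Expected number = 0.00880 × 2426 = 21.35 ≈ 21.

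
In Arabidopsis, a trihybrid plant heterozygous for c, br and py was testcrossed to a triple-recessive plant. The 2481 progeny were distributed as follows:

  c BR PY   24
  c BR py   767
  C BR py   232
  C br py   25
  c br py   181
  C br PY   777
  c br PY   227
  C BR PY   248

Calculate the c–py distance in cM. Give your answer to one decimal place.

20.5 cM

The two most frequent reciprocal classes, c BR py and C br PY, are the parental types, so the F1 was c BR py / C br PY.
The two rarest classes, c BR PY and C br py, are the double crossovers. Comparing them with the parentals, only the py allele has switched, so py is the middle locus and the order is c – py – br.
Crossovers in the c–py interval produce the single-crossover classes C BR py and c br PY (232 + 227 = 459) plus the double crossovers (49).
RF(c–py) = (459 + 49) / 2481 = 508/2481 = 0.2048 → 20.5 cM.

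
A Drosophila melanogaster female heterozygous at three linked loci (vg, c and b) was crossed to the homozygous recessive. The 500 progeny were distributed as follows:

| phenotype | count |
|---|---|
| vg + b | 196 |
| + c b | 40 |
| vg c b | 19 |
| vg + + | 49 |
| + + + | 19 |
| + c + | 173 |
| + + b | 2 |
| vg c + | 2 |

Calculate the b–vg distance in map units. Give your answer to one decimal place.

18.6 map units

The two most frequent reciprocal classes, + c + and vg + b, are the parental types, so the F1 was + c + / vg + b.
The two rarest classes, vg c + and + + b, are the double crossovers. Comparing them with the parentals, only the vg allele has switched, so vg is the middle locus and the order is c – vg – b.
Crossovers in the vg–b interval produce the single-crossover classes + c b and vg + + (40 + 49 = 89) plus the double crossovers (4).
RF(vg–b) = (89 + 4) / 500 = 93/500 = 0.1860 → 18.6 map units.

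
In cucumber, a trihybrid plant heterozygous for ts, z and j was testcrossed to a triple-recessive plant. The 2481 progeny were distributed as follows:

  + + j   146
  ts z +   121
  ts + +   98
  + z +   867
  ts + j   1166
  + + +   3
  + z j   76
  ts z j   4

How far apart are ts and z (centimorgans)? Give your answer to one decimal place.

The two most frequent reciprocal classes, ts + j and + z +, are the parental types, so the F1 was ts + j / + z +.
The two rarest classes, ts z j and + + +, are the double crossovers. Comparing them with the parentals, only the z allele has switched, so z is the middle locus and the order is ts – z – j.
Crossovers in the ts–z interval produce the single-crossover classes + + j and ts z + (146 + 121 = 267) plus the double crossovers (7).
RF(ts–z) = (267 + 7) / 2481 = 274/2481 = 0.1104 → 11.0 centimorgans.

11.0 centimorgans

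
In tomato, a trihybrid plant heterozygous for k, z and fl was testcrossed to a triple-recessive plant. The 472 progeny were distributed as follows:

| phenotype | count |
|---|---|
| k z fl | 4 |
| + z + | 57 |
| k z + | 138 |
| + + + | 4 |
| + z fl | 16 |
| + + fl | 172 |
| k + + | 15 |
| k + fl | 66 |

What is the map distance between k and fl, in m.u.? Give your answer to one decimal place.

The two most frequent reciprocal classes, k z + and + + fl, are the parental types, so the F1 was k z + / + + fl.
The two rarest classes, k z fl and + + +, are the double crossovers. Comparing them with the parentals, only the fl allele has switched, so fl is the middle locus and the order is z – fl – k.
Crossovers in the fl–k interval produce the single-crossover classes + z + and k + fl (57 + 66 = 123) plus the double crossovers (8).
RF(fl–k) = (123 + 8) / 472 = 131/472 = 0.2775 → 27.8 m.u.

27.8 m.u.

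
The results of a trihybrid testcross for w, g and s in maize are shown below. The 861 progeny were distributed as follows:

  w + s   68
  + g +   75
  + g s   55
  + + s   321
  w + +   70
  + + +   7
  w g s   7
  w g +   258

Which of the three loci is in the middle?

s

The two most frequent reciprocal classes, w g + and + + s, are the parental types, so the F1 was w g + / + + s.
The two rarest classes, w g s and + + +, are the double crossovers. Comparing them with the parentals, only the s allele has switched, so s is the middle locus and the order is w – s – g.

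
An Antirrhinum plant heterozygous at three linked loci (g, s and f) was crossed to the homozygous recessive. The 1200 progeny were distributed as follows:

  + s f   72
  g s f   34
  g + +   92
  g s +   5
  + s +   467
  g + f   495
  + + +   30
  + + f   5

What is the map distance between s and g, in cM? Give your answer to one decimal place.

6.2 cM

The two most frequent reciprocal classes, g + f and + s +, are the parental types, so the F1 was g + f / + s +.
The two rarest classes, + + f and g s +, are the double crossovers. Comparing them with the parentals, only the g allele has switched, so g is the middle locus and the order is f – g – s.
Crossovers in the g–s interval produce the single-crossover classes g s f and + + + (34 + 30 = 64) plus the double crossovers (10).
RF(g–s) = (64 + 10) / 1200 = 74/1200 = 0.0617 → 6.2 cM.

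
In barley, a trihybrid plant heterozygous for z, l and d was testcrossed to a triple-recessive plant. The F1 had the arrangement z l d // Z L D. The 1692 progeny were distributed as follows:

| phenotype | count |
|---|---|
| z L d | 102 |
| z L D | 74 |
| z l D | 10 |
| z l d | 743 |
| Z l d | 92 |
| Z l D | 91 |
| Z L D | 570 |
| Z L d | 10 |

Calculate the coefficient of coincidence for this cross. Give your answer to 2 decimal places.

The two rarest classes, z l D and Z L d, are the double crossovers. Comparing them with the parentals, only the d allele has switched, so d is the middle locus and the order is l – d – z.
l–d: (193 + 20)/1692 = 0.1259; d–z: (166 + 20)/1692 = 0.1099.
Expected DCO frequency = 0.1259 × 0.1099 ≈ 0.01384; observed = 20/1692 ≈ 0.01182.
Coefficient of coincidence = 0.01182/0.01384 ≈ 0.85.

0.85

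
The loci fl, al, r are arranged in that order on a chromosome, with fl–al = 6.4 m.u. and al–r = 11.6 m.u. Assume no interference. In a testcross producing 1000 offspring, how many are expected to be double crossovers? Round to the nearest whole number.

7

Map distances give recombination frequencies of 0.064 and 0.116 for the two intervals.
With no interference, expected double-crossover frequency = 0.064 × 0.116 = 0.00742.
Expected number = 0.00742 × 1000 = 7.42 ≈ 7.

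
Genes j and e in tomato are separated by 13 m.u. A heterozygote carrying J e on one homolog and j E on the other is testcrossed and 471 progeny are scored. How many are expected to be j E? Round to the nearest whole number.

A map distance of 13 m.u. corresponds to a recombination frequency of 0.130.
The F1 is J e / j E, so j E is a parental gamete class with expected frequency (1 − r)/2 = 0.870/2 = 0.4350.
Expected number = 0.4350 × 471 = 204.88 ≈ 205.

205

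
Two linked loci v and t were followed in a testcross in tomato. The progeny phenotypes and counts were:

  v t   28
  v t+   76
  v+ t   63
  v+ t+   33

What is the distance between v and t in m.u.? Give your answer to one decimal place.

The two most frequent classes, v+ t (63) and v t+ (76), are the parental types, so the F1 was v+ t / v t+.
The recombinant classes are v+ t+ and v t: 33 + 28 = 61.
Recombination frequency = 61/200 = 0.3050 ≈ 30.5%, i.e. 30.5 m.u.

30.5 m.u.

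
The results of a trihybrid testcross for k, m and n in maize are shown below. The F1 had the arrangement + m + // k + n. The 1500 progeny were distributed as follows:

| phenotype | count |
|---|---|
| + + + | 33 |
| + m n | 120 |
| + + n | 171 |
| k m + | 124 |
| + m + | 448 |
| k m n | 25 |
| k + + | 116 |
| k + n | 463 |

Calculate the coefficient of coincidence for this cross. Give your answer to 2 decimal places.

The two rarest classes, + + + and k m n, are the double crossovers. Comparing them with the parentals, only the m allele has switched, so m is the middle locus and the order is k – m – n.
k–m: (295 + 58)/1500 = 0.2353; m–n: (236 + 58)/1500 = 0.1960.
Expected DCO frequency = 0.2353 × 0.1960 ≈ 0.04612; observed = 58/1500 ≈ 0.03867.
Coefficient of coincidence = 0.03867/0.04612 ≈ 0.84.

0.84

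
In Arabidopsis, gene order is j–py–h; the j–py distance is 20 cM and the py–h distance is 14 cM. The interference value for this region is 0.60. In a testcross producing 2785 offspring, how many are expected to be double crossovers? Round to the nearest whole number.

Map distances give recombination frequencies of 0.200 and 0.140 for the two intervals.
With interference 0.60 (so coincidence = 0.40), expected double-crossover frequency = 0.200 × 0.140 × 0.40 = 0.01120.
Expected number = 0.01120 × 2785 = 31.19 ≈ 31.

31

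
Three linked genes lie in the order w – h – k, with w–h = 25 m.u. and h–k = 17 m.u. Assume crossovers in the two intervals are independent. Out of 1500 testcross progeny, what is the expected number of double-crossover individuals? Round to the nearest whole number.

Map distances give recombination frequencies of 0.250 and 0.170 for the two intervals.
With no interference, expected double-crossover frequency = 0.250 × 0.170 = 0.04250.
Expected number = 0.04250 × 1500 = 63.75 ≈ 64.

64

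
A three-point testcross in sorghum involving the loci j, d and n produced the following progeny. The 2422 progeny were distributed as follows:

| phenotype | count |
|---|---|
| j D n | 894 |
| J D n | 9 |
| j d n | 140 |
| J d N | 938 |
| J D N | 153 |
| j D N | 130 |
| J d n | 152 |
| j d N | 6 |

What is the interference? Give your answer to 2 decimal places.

The two most frequent reciprocal classes, j D n and J d N, are the parental types, so the F1 was j D n / J d N.
The two rarest classes, J D n and j d N, are the double crossovers. Comparing them with the parentals, only the j allele has switched, so j is the middle locus and the order is d – j – n.
d–j: (293 + 15)/2422 = 0.1272; j–n: (282 + 15)/2422 = 0.1226.
Expected DCO frequency = 0.1272 × 0.1226 ≈ 0.01559; observed = 15/2422 ≈ 0.00619.
Coefficient of coincidence = 0.00619/0.01559 ≈ 0.40; interference = 1 − 0.40 = 0.60.

0.60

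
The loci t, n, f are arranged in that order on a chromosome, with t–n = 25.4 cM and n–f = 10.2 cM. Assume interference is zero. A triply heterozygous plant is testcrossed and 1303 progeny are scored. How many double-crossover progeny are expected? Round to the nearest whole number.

Map distances give recombination frequencies of 0.254 and 0.102 for the two intervals.
With no interference, expected double-crossover frequency = 0.254 × 0.102 = 0.02591.
Expected number = 0.02591 × 1303 = 33.76 ≈ 34.

34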